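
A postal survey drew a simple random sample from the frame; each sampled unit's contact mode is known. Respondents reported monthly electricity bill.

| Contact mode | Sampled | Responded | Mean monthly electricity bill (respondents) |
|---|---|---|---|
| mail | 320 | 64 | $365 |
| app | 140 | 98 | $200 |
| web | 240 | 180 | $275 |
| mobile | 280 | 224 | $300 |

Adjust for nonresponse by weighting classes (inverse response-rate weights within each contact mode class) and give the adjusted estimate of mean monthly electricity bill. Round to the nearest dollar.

$301

Response rates by class: mail 64/320 = 20%, app 98/140 = 70%, web 180/240 = 75%, mobile 224/280 = 80%.
Inverse-response-rate weighting restores each class to its sampled count, so class totals weight by n_sampled:
  mail: 320 × 365 = 116,800
  app: 140 × 200 = 28,000
  web: 240 × 275 = 66,000
  mobile: 280 × 300 = 84,000
Adjusted estimate = 294,800 / 980 = 300.816 → $301.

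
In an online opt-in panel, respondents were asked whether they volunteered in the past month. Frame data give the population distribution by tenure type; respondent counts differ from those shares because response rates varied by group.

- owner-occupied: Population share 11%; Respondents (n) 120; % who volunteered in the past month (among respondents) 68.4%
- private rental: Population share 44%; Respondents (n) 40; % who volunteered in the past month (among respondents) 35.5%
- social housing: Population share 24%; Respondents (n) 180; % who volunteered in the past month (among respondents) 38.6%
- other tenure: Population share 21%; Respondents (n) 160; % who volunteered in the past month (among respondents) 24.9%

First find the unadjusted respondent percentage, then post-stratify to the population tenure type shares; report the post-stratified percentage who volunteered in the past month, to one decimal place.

Unadjusted (pooled respondent) estimate weights by respondent counts:
  (120/500)×68.4 + (40/500)×35.5 + (180/500)×38.6 + (160/500)×24.9 = 41.12%
Post-stratifying to population shares instead:
  0.11×68.4 + 0.44×35.5 + 0.24×38.6 + 0.21×24.9 = 37.637%

37.6%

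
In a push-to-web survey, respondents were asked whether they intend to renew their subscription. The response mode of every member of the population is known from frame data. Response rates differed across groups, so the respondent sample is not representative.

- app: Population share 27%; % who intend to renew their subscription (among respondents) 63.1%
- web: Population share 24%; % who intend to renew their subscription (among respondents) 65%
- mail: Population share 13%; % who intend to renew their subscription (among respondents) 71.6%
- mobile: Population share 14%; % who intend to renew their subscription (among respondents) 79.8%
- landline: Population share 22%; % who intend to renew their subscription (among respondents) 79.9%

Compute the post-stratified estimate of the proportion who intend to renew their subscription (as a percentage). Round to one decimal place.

Weight each group's respondent value by its population share:
  app: 0.27 × 63.1 = 17.037
  web: 0.24 × 65 = 15.6
  mail: 0.13 × 71.6 = 9.308
  mobile: 0.14 × 79.8 = 11.172
  landline: 0.22 × 79.9 = 17.578
Post-stratified estimate = 70.695 → 70.7%.

70.7%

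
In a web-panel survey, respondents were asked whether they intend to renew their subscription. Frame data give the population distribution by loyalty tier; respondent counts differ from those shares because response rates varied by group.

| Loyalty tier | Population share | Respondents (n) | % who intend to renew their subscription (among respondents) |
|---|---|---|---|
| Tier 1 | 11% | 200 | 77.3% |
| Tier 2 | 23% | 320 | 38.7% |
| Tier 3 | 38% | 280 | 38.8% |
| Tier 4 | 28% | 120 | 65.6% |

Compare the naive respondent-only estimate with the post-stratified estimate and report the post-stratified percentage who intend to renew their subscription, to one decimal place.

Naive respondent-only estimate (weights = respondent counts):
  (200/920)×77.3 + (320/920)×38.7 + (280/920)×38.8 + (120/920)×65.6 = 50.6304%
Reweighting by population loyalty tier shares:
  0.11×77.3 + 0.23×38.7 + 0.38×38.8 + 0.28×65.6 = 50.516%

50.5%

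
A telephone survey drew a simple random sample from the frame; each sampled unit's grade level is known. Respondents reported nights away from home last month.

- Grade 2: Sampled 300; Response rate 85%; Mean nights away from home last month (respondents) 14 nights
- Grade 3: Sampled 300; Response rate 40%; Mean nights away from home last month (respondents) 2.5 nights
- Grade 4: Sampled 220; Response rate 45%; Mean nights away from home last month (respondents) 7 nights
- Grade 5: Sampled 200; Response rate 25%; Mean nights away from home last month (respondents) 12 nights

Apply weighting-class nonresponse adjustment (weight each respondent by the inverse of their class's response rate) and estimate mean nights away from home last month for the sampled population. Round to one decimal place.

8.7

With weight = n_sampled/n_responded per class, the weighted class total is n_sampled:
  Grade 2: 300 × 14 = 4200
  Grade 3: 300 × 2.5 = 750
  Grade 4: 220 × 7 = 1540
  Grade 5: 200 × 12 = 2400
Adjusted estimate = 8890 / 1,020 = 8.71569 → 8.7.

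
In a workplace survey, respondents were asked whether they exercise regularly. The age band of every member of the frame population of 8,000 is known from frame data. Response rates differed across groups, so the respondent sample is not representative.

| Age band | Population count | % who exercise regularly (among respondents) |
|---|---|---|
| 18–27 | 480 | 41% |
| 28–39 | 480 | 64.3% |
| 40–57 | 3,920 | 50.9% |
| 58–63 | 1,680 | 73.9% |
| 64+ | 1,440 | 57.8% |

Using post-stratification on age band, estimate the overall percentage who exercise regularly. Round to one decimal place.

57.2%

Weight each group's respondent value by its population share:
  18–27: (480/8,000) × 41 = 2.46
  28–39: (480/8,000) × 64.3 = 3.858
  40–57: (3,920/8,000) × 50.9 = 24.941
  58–63: (1,680/8,000) × 73.9 = 15.519
  64+: (1,440/8,000) × 57.8 = 10.404
Post-stratified estimate = 57.182 → 57.2%.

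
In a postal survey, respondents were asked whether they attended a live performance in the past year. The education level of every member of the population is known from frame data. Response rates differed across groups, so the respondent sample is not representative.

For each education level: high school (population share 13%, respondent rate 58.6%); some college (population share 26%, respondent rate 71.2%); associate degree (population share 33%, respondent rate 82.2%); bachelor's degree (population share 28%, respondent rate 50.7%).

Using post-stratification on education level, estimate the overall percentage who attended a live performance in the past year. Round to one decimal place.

67.5%

Reweight to the known education level distribution:
  high school: 0.13 × 58.6 = 7.618
  some college: 0.26 × 71.2 = 18.512
  associate degree: 0.33 × 82.2 = 27.126
  bachelor's degree: 0.28 × 50.7 = 14.196
Post-stratified estimate = 67.452 → 67.5%.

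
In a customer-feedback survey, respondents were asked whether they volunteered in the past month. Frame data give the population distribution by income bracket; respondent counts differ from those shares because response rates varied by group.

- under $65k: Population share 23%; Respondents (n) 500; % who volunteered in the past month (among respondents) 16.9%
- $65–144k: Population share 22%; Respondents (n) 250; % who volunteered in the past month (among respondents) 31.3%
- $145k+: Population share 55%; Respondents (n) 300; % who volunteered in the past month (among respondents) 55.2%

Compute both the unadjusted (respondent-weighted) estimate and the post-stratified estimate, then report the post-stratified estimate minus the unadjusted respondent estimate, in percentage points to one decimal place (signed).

+9.9 percentage points

Unadjusted (pooled respondent) estimate weights by respondent counts:
  (500/1050)×16.9 + (250/1050)×31.3 + (300/1050)×55.2 = 31.2714%
Reweighting by population income bracket shares:
  0.23×16.9 + 0.22×31.3 + 0.55×55.2 = 41.133%
Difference = 41.133 − 31.2714 = 9.8616 pp.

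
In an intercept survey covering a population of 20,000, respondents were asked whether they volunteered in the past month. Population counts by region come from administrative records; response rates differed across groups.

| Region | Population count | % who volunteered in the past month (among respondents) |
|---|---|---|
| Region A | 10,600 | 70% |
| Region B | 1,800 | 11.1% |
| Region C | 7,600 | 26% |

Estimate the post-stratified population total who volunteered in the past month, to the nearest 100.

Each cell contributes its population count × the respondent rate:
  Region A: 10,600 × 70% = 7420
  Region B: 1,800 × 11.1% = 199.8
  Region C: 7,600 × 26% = 1976
Estimated total = 9595.8 → 9,600.

9,600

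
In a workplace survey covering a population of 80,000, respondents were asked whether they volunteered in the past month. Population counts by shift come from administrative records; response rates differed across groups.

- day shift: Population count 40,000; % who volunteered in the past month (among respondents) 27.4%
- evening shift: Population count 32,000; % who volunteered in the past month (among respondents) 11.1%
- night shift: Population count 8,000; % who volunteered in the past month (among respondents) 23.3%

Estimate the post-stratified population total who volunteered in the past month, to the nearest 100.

16,400

Each cell contributes its population count × the respondent rate:
  day shift: 40,000 × 27.4% = 10,960
  evening shift: 32,000 × 11.1% = 3552
  night shift: 8,000 × 23.3% = 1864
Estimated total = 16,376 → 16,400.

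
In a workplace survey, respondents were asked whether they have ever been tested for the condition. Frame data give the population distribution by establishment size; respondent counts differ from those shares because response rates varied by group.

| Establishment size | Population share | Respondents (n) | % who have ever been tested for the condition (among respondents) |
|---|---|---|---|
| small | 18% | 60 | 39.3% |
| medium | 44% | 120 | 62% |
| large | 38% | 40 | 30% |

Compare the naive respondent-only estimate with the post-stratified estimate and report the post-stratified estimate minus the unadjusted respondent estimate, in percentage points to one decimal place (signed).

Naive respondent-only estimate (weights = respondent counts):
  (60/220)×39.3 + (120/220)×62 + (40/220)×30 = 49.9909%
Post-stratified estimate weights by population shares:
  0.18×39.3 + 0.44×62 + 0.38×30 = 45.754%
Difference = 45.754 − 49.9909 = -4.2369 pp.

-4.2 percentage points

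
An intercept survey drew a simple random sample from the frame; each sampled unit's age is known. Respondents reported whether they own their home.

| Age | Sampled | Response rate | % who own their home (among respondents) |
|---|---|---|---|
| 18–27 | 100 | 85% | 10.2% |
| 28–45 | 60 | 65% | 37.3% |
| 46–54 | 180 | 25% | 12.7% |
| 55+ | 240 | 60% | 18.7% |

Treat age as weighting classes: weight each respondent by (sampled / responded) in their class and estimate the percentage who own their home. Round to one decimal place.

With weight = n_sampled/n_responded per class, the weighted class total is n_sampled:
  18–27: 100 × 10.2 = 1020
  28–45: 60 × 37.3 = 2238
  46–54: 180 × 12.7 = 2286
  55+: 240 × 18.7 = 4488
Adjusted estimate = 10,032 / 580 = 17.2966 → 17.3%.

17.3%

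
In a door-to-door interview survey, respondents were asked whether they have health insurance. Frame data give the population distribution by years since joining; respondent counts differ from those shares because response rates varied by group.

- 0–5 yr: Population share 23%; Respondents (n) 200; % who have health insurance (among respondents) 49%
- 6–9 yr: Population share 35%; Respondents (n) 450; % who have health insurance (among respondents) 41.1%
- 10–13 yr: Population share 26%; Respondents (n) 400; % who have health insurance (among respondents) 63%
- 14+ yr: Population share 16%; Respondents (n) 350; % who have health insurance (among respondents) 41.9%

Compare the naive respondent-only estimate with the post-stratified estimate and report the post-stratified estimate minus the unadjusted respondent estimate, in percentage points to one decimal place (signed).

Naive respondent-only estimate (weights = respondent counts):
  (200/1400)×49 + (450/1400)×41.1 + (400/1400)×63 + (350/1400)×41.9 = 48.6857%
Post-stratifying to population shares instead:
  0.23×49 + 0.35×41.1 + 0.26×63 + 0.16×41.9 = 48.739%
Difference = 48.739 − 48.6857 = 0.0533 pp.

+0.1 percentage points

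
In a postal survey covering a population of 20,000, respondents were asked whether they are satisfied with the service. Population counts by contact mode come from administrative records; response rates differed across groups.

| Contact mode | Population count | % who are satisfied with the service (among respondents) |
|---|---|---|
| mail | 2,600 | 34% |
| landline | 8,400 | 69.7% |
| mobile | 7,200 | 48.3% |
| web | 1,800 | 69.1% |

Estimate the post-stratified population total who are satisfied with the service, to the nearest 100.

11,500

Apply each group's respondent rate to its population count:
  mail: 2,600 × 34% = 884
  landline: 8,400 × 69.7% = 5854.8
  mobile: 7,200 × 48.3% = 3477.6
  web: 1,800 × 69.1% = 1243.8
Estimated total = 11460.2 → 11,500.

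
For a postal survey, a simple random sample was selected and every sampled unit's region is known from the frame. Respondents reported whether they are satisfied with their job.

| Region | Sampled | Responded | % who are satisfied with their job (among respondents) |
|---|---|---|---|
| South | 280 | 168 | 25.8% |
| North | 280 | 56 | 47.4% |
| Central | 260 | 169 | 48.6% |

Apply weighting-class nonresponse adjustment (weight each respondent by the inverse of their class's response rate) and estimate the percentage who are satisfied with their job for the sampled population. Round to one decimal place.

40.4%

Class response rates: South 168/280 = 60%, North 56/280 = 20%, Central 169/260 = 65%.
Inverse-response-rate weighting restores each class to its sampled count, so class totals weight by n_sampled:
  South: 280 × 25.8 = 7224
  North: 280 × 47.4 = 13,272
  Central: 260 × 48.6 = 12,636
Adjusted estimate = 33,132 / 820 = 40.4049 → 40.4%.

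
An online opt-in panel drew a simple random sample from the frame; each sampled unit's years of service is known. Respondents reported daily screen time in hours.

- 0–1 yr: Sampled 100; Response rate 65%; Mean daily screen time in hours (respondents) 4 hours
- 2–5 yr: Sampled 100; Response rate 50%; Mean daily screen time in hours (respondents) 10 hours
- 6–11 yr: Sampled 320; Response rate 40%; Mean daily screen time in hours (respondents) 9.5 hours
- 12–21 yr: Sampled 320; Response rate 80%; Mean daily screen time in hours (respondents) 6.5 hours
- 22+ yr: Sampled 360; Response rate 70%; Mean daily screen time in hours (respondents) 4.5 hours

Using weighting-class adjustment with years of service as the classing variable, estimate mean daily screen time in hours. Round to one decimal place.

Each respondent's weight = sampled/responded in their class; summing within a class gives n_sampled, so:
  0–1 yr: 100 × 4 = 400
  2–5 yr: 100 × 10 = 1000
  6–11 yr: 320 × 9.5 = 3040
  12–21 yr: 320 × 6.5 = 2080
  22+ yr: 360 × 4.5 = 1620
Adjusted estimate = 8140 / 1,200 = 6.78333 → 6.8.

6.8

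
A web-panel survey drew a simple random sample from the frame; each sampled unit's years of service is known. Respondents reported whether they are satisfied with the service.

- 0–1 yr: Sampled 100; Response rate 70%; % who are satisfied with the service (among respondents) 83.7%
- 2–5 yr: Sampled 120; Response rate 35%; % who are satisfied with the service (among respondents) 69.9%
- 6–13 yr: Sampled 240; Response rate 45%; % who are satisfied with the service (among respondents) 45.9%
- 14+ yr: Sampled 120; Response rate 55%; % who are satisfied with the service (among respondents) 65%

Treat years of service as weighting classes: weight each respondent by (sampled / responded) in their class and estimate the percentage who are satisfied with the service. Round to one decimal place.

Inverse-response-rate weighting restores each class to its sampled count, so class totals weight by n_sampled:
  0–1 yr: 100 × 83.7 = 8370
  2–5 yr: 120 × 69.9 = 8388
  6–13 yr: 240 × 45.9 = 11,016
  14+ yr: 120 × 65 = 7800
Adjusted estimate = 35,574 / 580 = 61.3345 → 61.3%.

61.3%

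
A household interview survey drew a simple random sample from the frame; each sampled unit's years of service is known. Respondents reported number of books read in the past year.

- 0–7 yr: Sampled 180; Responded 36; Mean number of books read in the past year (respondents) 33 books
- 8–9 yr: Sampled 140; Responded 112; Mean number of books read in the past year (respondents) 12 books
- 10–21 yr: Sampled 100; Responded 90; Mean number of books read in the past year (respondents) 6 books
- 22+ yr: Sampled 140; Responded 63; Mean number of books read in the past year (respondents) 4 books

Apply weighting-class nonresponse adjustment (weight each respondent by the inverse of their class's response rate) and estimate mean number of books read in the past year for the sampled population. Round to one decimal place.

Class response rates: 0–7 yr 36/180 = 20%, 8–9 yr 112/140 = 80%, 10–21 yr 90/100 = 90%, 22+ yr 63/140 = 45%.
Inverse-response-rate weighting restores each class to its sampled count, so class totals weight by n_sampled:
  0–7 yr: 180 × 33 = 5940
  8–9 yr: 140 × 12 = 1680
  10–21 yr: 100 × 6 = 600
  22+ yr: 140 × 4 = 560
Adjusted estimate = 8780 / 560 = 15.6786 → 15.7.

15.7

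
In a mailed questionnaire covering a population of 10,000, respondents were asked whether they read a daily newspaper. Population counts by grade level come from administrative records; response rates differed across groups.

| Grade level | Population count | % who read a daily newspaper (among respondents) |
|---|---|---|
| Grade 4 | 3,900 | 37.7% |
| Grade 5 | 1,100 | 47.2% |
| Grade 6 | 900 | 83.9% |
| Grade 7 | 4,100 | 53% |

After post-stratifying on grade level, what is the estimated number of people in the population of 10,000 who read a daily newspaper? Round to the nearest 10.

Apply each group's respondent rate to its population count:
  Grade 4: 3,900 × 37.7% = 1470.3
  Grade 5: 1,100 × 47.2% = 519.2
  Grade 6: 900 × 83.9% = 755.1
  Grade 7: 4,100 × 53% = 2173
Estimated total = 4917.6 → 4,920.

4,920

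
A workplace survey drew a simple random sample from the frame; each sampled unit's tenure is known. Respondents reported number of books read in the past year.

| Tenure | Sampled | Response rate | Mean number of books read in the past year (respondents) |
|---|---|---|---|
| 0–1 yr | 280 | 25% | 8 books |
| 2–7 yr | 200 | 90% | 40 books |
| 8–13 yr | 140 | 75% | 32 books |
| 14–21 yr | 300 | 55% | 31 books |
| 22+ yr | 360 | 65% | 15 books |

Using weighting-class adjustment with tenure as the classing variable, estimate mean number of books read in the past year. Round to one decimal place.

Weighting each respondent by the inverse class response rate inflates each class back to its sampled size, so the class weight is n_sampled:
  0–1 yr: 280 × 8 = 2240
  2–7 yr: 200 × 40 = 8000
  8–13 yr: 140 × 32 = 4480
  14–21 yr: 300 × 31 = 9300
  22+ yr: 360 × 15 = 5400
Adjusted estimate = 29,420 / 1,280 = 22.9844 → 23.0.

23.0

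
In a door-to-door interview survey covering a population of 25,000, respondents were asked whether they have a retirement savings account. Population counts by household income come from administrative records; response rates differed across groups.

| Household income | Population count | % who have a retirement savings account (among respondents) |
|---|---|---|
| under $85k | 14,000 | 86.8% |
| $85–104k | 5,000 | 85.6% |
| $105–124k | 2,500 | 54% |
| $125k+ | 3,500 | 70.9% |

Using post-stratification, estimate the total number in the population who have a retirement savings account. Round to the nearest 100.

20,300

Estimated count per cell = population count × respondent percentage:
  under $85k: 14,000 × 86.8% = 12,152
  $85–104k: 5,000 × 85.6% = 4280
  $105–124k: 2,500 × 54% = 1350
  $125k+: 3,500 × 70.9% = 2481.5
Estimated total = 20263.5 → 20,300.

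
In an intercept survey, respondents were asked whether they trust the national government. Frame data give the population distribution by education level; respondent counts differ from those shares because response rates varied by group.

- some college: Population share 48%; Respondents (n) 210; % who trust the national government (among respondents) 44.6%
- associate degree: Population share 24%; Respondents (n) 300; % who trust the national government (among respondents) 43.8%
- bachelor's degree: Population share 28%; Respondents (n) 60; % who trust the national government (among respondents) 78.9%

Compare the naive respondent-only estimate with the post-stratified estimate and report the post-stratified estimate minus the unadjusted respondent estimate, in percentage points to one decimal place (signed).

+6.2 percentage points

Naive respondent-only estimate (weights = respondent counts):
  (210/570)×44.6 + (300/570)×43.8 + (60/570)×78.9 = 47.7895%
Reweighting by population education level shares:
  0.48×44.6 + 0.24×43.8 + 0.28×78.9 = 54.012%
Difference = 54.012 − 47.7895 = 6.2225 pp.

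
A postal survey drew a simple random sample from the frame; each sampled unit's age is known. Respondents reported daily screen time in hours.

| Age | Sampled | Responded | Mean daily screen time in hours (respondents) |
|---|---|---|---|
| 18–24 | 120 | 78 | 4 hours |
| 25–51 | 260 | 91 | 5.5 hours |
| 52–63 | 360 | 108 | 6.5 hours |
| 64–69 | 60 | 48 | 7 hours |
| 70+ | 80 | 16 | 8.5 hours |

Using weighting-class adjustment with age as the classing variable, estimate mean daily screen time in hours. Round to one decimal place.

6.1

Class response rates: 18–24 78/120 = 65%, 25–51 91/260 = 35%, 52–63 108/360 = 30%, 64–69 48/60 = 80%, 70+ 16/80 = 20%.
Inverse-response-rate weighting restores each class to its sampled count, so class totals weight by n_sampled:
  18–24: 120 × 4 = 480
  25–51: 260 × 5.5 = 1430
  52–63: 360 × 6.5 = 2340
  64–69: 60 × 7 = 420
  70+: 80 × 8.5 = 680
Adjusted estimate = 5350 / 880 = 6.07955 → 6.1.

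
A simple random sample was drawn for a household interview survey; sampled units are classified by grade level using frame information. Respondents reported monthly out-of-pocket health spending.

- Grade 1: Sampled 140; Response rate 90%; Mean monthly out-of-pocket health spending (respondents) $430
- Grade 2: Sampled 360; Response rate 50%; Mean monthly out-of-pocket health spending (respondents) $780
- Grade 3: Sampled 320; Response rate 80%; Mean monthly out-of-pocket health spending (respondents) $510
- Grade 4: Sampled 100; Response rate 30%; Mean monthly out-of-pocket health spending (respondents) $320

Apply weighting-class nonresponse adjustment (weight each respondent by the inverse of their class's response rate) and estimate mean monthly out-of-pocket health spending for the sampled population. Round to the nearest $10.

$580

Weighting each respondent by the inverse class response rate inflates each class back to its sampled size, so the class weight is n_sampled:
  Grade 1: 140 × 430 = 60,200
  Grade 2: 360 × 780 = 280,800
  Grade 3: 320 × 510 = 163,200
  Grade 4: 100 × 320 = 32,000
Adjusted estimate = 536,200 / 920 = 582.826 → $580.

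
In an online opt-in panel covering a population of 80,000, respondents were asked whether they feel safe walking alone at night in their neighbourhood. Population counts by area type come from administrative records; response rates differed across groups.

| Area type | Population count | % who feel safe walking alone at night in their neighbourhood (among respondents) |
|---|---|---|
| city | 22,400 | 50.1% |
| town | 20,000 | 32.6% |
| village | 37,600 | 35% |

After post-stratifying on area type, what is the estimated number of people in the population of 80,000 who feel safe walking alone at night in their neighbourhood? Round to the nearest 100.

Estimated count per cell = population count × respondent percentage:
  city: 22,400 × 50.1% = 11222.4
  town: 20,000 × 32.6% = 6520
  village: 37,600 × 35% = 13,160
Estimated total = 30902.4 → 30,900.

30,900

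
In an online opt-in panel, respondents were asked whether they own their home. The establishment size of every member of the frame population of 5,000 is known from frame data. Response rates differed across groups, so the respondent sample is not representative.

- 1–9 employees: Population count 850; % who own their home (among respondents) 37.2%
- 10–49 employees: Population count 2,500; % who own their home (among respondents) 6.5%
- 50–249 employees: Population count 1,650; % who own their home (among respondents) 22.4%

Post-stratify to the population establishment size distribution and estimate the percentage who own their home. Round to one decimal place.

Post-stratification weights by population share, not respondent share:
  1–9 employees: (850/5,000) × 37.2 = 6.324
  10–49 employees: (2,500/5,000) × 6.5 = 3.25
  50–249 employees: (1,650/5,000) × 22.4 = 7.392
Post-stratified estimate = 16.966 → 17.0%.

17.0%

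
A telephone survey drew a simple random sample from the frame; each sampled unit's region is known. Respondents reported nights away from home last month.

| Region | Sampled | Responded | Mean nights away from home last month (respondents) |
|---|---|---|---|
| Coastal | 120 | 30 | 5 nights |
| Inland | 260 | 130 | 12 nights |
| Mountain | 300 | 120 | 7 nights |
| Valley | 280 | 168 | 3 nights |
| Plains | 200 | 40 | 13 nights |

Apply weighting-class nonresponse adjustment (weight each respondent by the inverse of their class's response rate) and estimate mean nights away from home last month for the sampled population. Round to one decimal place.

Response rates by class: Coastal 30/120 = 25%, Inland 130/260 = 50%, Mountain 120/300 = 40%, Valley 168/280 = 60%, Plains 40/200 = 20%.
With weight = n_sampled/n_responded per class, the weighted class total is n_sampled:
  Coastal: 120 × 5 = 600
  Inland: 260 × 12 = 3120
  Mountain: 300 × 7 = 2100
  Valley: 280 × 3 = 840
  Plains: 200 × 13 = 2600
Adjusted estimate = 9260 / 1,160 = 7.98276 → 8.0.

8.0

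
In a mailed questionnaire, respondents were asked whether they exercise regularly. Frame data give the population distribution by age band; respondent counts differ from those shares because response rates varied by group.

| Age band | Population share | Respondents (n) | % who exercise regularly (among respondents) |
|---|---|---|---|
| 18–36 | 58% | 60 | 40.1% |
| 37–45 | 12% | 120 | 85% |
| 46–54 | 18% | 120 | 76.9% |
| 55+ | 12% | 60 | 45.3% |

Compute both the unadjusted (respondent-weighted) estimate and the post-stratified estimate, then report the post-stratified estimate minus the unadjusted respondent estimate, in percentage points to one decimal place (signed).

-15.5 percentage points

Without adjustment, the pooled respondent share is:
  (60/360)×40.1 + (120/360)×85 + (120/360)×76.9 + (60/360)×45.3 = 68.2%
Reweighting by population age band shares:
  0.58×40.1 + 0.12×85 + 0.18×76.9 + 0.12×45.3 = 52.736%
Difference = 52.736 − 68.2 = -15.464 pp.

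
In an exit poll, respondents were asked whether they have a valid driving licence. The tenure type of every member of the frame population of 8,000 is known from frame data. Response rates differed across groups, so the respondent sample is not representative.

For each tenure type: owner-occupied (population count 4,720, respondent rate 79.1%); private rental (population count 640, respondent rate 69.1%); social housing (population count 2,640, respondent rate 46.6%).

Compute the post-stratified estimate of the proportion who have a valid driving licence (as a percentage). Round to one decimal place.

Each cell contributes population-share × respondent value:
  owner-occupied: (4,720/8,000) × 79.1 = 46.669
  private rental: (640/8,000) × 69.1 = 5.528
  social housing: (2,640/8,000) × 46.6 = 15.378
Post-stratified estimate = 67.575 → 67.6%.

67.6%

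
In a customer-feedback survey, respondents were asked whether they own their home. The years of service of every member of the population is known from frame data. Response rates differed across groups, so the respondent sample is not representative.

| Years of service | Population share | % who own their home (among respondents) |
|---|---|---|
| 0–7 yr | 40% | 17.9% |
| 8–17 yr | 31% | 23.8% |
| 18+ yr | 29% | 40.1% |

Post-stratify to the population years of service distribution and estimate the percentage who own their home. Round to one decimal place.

26.2%

Each cell contributes population-share × respondent value:
  0–7 yr: 0.4 × 17.9 = 7.16
  8–17 yr: 0.31 × 23.8 = 7.378
  18+ yr: 0.29 × 40.1 = 11.629
Post-stratified estimate = 26.167 → 26.2%.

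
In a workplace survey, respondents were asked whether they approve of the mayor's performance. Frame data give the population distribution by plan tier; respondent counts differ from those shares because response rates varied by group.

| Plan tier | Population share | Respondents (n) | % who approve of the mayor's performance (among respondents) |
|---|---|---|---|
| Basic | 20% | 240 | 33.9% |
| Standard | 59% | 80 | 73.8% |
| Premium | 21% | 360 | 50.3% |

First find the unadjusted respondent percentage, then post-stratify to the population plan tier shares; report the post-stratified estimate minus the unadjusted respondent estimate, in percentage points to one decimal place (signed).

Unadjusted (pooled respondent) estimate weights by respondent counts:
  (240/680)×33.9 + (80/680)×73.8 + (360/680)×50.3 = 47.2765%
Reweighting by population plan tier shares:
  0.2×33.9 + 0.59×73.8 + 0.21×50.3 = 60.885%
Difference = 60.885 − 47.2765 = 13.6085 pp.

+13.6 percentage points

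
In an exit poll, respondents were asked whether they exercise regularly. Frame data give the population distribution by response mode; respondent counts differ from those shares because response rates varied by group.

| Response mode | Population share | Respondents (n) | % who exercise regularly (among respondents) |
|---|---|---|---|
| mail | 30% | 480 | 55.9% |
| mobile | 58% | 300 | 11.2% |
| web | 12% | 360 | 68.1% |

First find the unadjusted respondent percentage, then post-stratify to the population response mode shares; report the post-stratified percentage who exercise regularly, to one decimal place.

31.4%

Without adjustment, the pooled respondent share is:
  (480/1140)×55.9 + (300/1140)×11.2 + (360/1140)×68.1 = 47.9895%
Post-stratified estimate weights by population shares:
  0.3×55.9 + 0.58×11.2 + 0.12×68.1 = 31.438%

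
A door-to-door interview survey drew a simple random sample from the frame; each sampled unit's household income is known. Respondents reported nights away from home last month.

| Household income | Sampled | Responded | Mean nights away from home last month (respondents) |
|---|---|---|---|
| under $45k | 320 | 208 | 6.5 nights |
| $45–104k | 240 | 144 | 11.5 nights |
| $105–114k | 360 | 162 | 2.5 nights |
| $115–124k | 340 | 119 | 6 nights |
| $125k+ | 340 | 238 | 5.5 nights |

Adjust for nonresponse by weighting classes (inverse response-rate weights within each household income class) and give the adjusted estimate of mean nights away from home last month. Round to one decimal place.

6.0

Class response rates: under $45k 208/320 = 65%, $45–104k 144/240 = 60%, $105–114k 162/360 = 45%, $115–124k 119/340 = 35%, $125k+ 238/340 = 70%.
With weight = n_sampled/n_responded per class, the weighted class total is n_sampled:
  under $45k: 320 × 6.5 = 2080
  $45–104k: 240 × 11.5 = 2760
  $105–114k: 360 × 2.5 = 900
  $115–124k: 340 × 6 = 2040
  $125k+: 340 × 5.5 = 1870
Adjusted estimate = 9650 / 1,600 = 6.03125 → 6.0.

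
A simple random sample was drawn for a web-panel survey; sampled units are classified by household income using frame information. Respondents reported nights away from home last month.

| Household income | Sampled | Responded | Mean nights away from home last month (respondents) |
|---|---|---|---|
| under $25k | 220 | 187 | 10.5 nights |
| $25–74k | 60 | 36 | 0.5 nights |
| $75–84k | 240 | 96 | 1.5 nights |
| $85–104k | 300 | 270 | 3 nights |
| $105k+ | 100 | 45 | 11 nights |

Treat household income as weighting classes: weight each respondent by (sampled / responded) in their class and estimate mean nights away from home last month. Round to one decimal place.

5.1

Class response rates: under $25k 187/220 = 85%, $25–74k 36/60 = 60%, $75–84k 96/240 = 40%, $85–104k 270/300 = 90%, $105k+ 45/100 = 45%.
Inverse-response-rate weighting restores each class to its sampled count, so class totals weight by n_sampled:
  under $25k: 220 × 10.5 = 2310
  $25–74k: 60 × 0.5 = 30
  $75–84k: 240 × 1.5 = 360
  $85–104k: 300 × 3 = 900
  $105k+: 100 × 11 = 1100
Adjusted estimate = 4700 / 920 = 5.1087 → 5.1.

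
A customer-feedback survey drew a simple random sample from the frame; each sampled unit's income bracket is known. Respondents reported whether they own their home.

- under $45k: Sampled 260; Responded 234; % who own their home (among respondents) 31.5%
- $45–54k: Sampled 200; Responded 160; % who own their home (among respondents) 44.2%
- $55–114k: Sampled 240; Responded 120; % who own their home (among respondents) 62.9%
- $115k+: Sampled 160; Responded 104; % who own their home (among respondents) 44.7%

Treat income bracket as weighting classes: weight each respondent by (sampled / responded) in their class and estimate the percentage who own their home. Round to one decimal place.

45.7%

Response rates by class: under $45k 234/260 = 90%, $45–54k 160/200 = 80%, $55–114k 120/240 = 50%, $115k+ 104/160 = 65%.
Weighting each respondent by the inverse class response rate inflates each class back to its sampled size, so the class weight is n_sampled:
  under $45k: 260 × 31.5 = 8190
  $45–54k: 200 × 44.2 = 8840
  $55–114k: 240 × 62.9 = 15,096
  $115k+: 160 × 44.7 = 7152
Adjusted estimate = 39,278 / 860 = 45.6721 → 45.7%.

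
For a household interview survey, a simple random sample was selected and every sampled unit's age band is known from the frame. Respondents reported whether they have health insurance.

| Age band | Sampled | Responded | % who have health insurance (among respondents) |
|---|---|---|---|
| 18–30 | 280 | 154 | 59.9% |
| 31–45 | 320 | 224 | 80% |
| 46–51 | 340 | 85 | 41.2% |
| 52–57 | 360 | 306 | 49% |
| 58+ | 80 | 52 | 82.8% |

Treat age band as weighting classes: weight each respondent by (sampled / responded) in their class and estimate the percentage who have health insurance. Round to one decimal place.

Response rates by class: 18–30 154/280 = 55%, 31–45 224/320 = 70%, 46–51 85/340 = 25%, 52–57 306/360 = 85%, 58+ 52/80 = 65%.
With weight = n_sampled/n_responded per class, the weighted class total is n_sampled:
  18–30: 280 × 59.9 = 16,772
  31–45: 320 × 80 = 25,600
  46–51: 340 × 41.2 = 14008
  52–57: 360 × 49 = 17,640
  58+: 80 × 82.8 = 6624
Adjusted estimate = 80,644 / 1,380 = 58.4377 → 58.4%.

58.4%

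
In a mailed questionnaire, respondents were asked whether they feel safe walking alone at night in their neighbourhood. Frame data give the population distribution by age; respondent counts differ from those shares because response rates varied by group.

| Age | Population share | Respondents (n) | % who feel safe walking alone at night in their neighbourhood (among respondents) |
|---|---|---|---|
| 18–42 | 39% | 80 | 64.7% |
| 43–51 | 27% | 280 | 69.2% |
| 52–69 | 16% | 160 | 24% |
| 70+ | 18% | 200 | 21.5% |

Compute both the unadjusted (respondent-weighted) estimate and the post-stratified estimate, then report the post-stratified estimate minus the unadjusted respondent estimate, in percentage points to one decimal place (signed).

Unadjusted (pooled respondent) estimate weights by respondent counts:
  (80/720)×64.7 + (280/720)×69.2 + (160/720)×24 + (200/720)×21.5 = 45.4056%
Post-stratifying to population shares instead:
  0.39×64.7 + 0.27×69.2 + 0.16×24 + 0.18×21.5 = 51.627%
Difference = 51.627 − 45.4056 = 6.2214 pp.

+6.2 percentage points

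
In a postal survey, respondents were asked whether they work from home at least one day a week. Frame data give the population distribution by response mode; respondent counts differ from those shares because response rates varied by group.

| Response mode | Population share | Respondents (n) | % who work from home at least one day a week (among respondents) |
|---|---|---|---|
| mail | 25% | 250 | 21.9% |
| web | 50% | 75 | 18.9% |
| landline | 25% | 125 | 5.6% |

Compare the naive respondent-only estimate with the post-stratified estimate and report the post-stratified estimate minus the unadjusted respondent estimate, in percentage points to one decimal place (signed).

-0.5 percentage points

Unadjusted (pooled respondent) estimate weights by respondent counts:
  (250/450)×21.9 + (75/450)×18.9 + (125/450)×5.6 = 16.8722%
Post-stratifying to population shares instead:
  0.25×21.9 + 0.5×18.9 + 0.25×5.6 = 16.325%
Difference = 16.325 − 16.8722 = -0.5472 pp.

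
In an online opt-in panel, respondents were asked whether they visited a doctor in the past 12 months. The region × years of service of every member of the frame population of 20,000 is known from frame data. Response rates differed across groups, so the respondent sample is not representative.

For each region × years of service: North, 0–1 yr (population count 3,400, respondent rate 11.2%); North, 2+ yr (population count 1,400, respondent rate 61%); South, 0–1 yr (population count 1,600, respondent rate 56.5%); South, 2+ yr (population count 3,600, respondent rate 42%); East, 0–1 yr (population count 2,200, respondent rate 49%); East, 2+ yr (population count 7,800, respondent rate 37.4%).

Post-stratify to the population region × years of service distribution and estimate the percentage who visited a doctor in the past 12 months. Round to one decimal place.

38.2%

Each cell contributes population-share × respondent value:
  North, 0–1 yr: (3,400/20,000) × 11.2 = 1.904
  North, 2+ yr: (1,400/20,000) × 61 = 4.27
  South, 0–1 yr: (1,600/20,000) × 56.5 = 4.52
  South, 2+ yr: (3,600/20,000) × 42 = 7.56
  East, 0–1 yr: (2,200/20,000) × 49 = 5.39
  East, 2+ yr: (7,800/20,000) × 37.4 = 14.586
Post-stratified estimate = 38.23 → 38.2%.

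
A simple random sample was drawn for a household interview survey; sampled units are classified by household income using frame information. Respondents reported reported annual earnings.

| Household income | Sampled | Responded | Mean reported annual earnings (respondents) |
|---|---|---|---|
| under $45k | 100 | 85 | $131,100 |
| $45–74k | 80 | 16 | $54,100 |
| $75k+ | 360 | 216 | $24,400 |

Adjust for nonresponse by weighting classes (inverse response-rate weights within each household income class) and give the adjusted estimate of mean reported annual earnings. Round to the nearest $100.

$48,600

Class response rates: under $45k 85/100 = 85%, $45–74k 16/80 = 20%, $75k+ 216/360 = 60%.
With weight = n_sampled/n_responded per class, the weighted class total is n_sampled:
  under $45k: 100 × 131,100 = 13,110,000
  $45–74k: 80 × 54,100 = 4,328,000
  $75k+: 360 × 24,400 = 8,784,000
Adjusted estimate = 26,222,000 / 540 = 48559.3 → $48,600.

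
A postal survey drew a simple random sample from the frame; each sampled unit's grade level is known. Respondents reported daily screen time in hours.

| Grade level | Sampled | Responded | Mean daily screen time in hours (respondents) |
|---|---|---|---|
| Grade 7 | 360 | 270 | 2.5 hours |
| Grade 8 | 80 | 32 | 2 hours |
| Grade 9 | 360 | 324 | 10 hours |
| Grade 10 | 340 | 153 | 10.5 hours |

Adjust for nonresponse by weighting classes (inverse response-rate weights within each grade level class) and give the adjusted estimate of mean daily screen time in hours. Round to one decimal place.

Class response rates: Grade 7 270/360 = 75%, Grade 8 32/80 = 40%, Grade 9 324/360 = 90%, Grade 10 153/340 = 45%.
With weight = n_sampled/n_responded per class, the weighted class total is n_sampled:
  Grade 7: 360 × 2.5 = 900
  Grade 8: 80 × 2 = 160
  Grade 9: 360 × 10 = 3600
  Grade 10: 340 × 10.5 = 3570
Adjusted estimate = 8230 / 1,140 = 7.2193 → 7.2.

7.2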